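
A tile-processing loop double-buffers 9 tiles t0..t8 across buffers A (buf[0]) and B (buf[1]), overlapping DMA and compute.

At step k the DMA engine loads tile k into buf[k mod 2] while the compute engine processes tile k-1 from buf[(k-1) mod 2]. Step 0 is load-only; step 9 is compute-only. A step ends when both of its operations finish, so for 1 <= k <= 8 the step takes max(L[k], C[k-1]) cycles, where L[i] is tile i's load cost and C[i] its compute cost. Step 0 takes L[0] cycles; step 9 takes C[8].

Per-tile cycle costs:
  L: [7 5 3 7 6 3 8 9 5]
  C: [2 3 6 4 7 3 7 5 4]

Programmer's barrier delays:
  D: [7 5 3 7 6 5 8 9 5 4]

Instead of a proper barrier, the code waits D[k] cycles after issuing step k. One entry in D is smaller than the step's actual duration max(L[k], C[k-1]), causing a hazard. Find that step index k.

hazard at step 5

k=0 barrier L[0]=7→7c, D[0]=7 ok
k=1 barrier max(L[1]=5,C[0]=2)→5c, D[1]=5 ok
k=2 barrier max(L[2]=3,C[1]=3)→3c, D[2]=3 ok
k=3 barrier max(L[3]=7,C[2]=6)→7c, D[3]=7 ok
k=4 barrier max(L[4]=6,C[3]=4)→6c, D[4]=6 ok
k=5 barrier max(L[5]=3,C[4]=7)→7c, D[5]=5 SHORT
k=6 barrier max(L[6]=8,C[5]=3)→8c, D[6]=8 ok
k=7 barrier max(L[7]=9,C[6]=7)→9c, D[7]=9 ok
k=8 barrier max(L[8]=5,C[7]=5)→5c, D[8]=5 ok
k=9 barrier C[8]=4→4c, D[9]=4 ok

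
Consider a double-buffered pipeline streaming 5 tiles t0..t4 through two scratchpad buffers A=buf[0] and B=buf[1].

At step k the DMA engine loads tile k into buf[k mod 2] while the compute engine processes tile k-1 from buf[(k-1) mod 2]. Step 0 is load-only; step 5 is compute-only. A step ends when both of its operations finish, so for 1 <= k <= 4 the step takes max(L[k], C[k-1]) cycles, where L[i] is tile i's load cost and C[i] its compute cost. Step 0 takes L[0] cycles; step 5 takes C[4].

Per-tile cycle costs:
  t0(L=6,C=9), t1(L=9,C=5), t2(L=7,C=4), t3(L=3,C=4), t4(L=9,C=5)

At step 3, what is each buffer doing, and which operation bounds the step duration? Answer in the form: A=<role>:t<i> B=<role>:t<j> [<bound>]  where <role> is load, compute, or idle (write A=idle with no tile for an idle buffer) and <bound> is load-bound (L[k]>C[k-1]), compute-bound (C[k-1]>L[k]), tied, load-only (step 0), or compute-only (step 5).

  0. 6=6c; end=6; A:t0 B:-
  1. max(9,9)=9c; end=15; A:t0 B:t1
  2. max(7,5)=7c; end=22; A:t2 B:t1
  3. max(3,4)=4c; end=26; A:t2 B:t3
  4. max(9,4)=9c; end=35; A:t4 B:t3
  5. 5=5c; end=40; A:t4 B:t3

step 3: A=compute:t2 B=load:t3 [compute-bound]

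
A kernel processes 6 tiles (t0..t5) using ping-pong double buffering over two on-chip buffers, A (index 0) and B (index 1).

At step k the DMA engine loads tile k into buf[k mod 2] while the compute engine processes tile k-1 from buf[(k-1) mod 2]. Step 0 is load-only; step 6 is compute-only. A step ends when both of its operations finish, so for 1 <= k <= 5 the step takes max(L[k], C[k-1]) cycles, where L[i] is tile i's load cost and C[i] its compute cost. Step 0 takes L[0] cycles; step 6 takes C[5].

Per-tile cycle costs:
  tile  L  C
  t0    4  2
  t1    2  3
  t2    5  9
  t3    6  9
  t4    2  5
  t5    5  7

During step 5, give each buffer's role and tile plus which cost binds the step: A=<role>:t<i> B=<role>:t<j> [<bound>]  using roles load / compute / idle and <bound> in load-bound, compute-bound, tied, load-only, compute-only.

step 5: A=compute:t4 B=load:t5 [tied]

  0. 4=4c; end=4; A:t0 B:-
  1. max(2,2)=2c; end=6; A:t0 B:t1
  2. max(5,3)=5c; end=11; A:t2 B:t1
  3. max(6,9)=9c; end=20; A:t2 B:t3
  4. max(2,9)=9c; end=29; A:t4 B:t3
  5. max(5,5)=5c; end=34; A:t4 B:t5
  6. 7=7c; end=41; A:t4 B:t5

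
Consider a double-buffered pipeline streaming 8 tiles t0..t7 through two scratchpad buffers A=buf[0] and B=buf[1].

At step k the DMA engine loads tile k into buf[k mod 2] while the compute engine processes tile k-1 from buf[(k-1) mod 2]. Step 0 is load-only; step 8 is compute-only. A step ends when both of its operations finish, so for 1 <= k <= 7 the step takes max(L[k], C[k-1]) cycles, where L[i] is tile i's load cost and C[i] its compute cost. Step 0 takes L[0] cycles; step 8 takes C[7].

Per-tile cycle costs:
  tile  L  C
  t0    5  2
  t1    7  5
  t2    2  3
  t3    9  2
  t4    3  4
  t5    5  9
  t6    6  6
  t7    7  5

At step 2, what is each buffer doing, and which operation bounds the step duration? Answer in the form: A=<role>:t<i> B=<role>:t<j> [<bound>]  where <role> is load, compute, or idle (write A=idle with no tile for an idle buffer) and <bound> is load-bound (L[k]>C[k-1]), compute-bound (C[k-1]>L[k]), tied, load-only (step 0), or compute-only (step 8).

k=0 load=t0/5c comp=- wait=5 total=5
k=1 load=t1/7c comp=t0/2c wait=7 total=12
k=2 load=t2/2c comp=t1/5c wait=5 total=17
k=3 load=t3/9c comp=t2/3c wait=9 total=26
k=4 load=t4/3c comp=t3/2c wait=3 total=29
k=5 load=t5/5c comp=t4/4c wait=5 total=34
k=6 load=t6/6c comp=t5/9c wait=9 total=43
k=7 load=t7/7c comp=t6/6c wait=7 total=50
k=8 load=- comp=t7/5c wait=5 total=55

step 2: A=load:t2 B=compute:t1 [compute-bound]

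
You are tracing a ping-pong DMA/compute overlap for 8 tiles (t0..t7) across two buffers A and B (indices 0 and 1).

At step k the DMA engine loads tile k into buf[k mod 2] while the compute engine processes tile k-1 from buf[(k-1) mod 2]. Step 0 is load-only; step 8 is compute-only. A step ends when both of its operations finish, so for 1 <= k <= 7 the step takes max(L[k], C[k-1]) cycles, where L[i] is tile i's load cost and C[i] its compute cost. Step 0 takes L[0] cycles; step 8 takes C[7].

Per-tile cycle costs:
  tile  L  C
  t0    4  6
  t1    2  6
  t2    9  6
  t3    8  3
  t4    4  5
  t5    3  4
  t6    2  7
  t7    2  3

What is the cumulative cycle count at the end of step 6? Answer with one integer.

end_cycle[6] = 40

step 0: L[0]=4 → dur=4, Σ=4 | A=load:t0 B=idle [load-only]
step 1: L[1]=2 C[0]=6 → dur=6, Σ=10 | A=compute:t0 B=load:t1 [compute-bound]
step 2: L[2]=9 C[1]=6 → dur=9, Σ=19 | A=load:t2 B=compute:t1 [load-bound]
step 3: L[3]=8 C[2]=6 → dur=8, Σ=27 | A=compute:t2 B=load:t3 [load-bound]
step 4: L[4]=4 C[3]=3 → dur=4, Σ=31 | A=load:t4 B=compute:t3 [load-bound]
step 5: L[5]=3 C[4]=5 → dur=5, Σ=36 | A=compute:t4 B=load:t5 [compute-bound]
step 6: L[6]=2 C[5]=4 → dur=4, Σ=40 | A=load:t6 B=compute:t5 [compute-bound]
step 7: L[7]=2 C[6]=7 → dur=7, Σ=47 | A=compute:t6 B=load:t7 [compute-bound]
step 8: C[7]=3 → dur=3, Σ=50 | A=idle B=compute:t7 [compute-only]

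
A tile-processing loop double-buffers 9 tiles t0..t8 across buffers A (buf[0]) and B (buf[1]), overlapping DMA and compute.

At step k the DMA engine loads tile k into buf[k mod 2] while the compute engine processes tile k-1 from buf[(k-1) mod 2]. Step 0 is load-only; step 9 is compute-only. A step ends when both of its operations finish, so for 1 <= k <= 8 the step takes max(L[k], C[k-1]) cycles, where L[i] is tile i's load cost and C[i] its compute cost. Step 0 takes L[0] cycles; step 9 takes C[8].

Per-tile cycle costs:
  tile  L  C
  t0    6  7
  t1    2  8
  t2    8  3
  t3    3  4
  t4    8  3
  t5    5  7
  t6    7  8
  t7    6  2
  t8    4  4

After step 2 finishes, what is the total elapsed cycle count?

step 0: L[0]=6 → dur=6, Σ=6 | A=load:t0 B=idle [load-only]
step 1: L[1]=2 C[0]=7 → dur=7, Σ=13 | A=compute:t0 B=load:t1 [compute-bound]
step 2: L[2]=8 C[1]=8 → dur=8, Σ=21 | A=load:t2 B=compute:t1 [tied]
step 3: L[3]=3 C[2]=3 → dur=3, Σ=24 | A=compute:t2 B=load:t3 [tied]
step 4: L[4]=8 C[3]=4 → dur=8, Σ=32 | A=load:t4 B=compute:t3 [load-bound]
step 5: L[5]=5 C[4]=3 → dur=5, Σ=37 | A=compute:t4 B=load:t5 [load-bound]
step 6: L[6]=7 C[5]=7 → dur=7, Σ=44 | A=load:t6 B=compute:t5 [tied]
step 7: L[7]=6 C[6]=8 → dur=8, Σ=52 | A=compute:t6 B=load:t7 [compute-bound]
step 8: L[8]=4 C[7]=2 → dur=4, Σ=56 | A=load:t8 B=compute:t7 [load-bound]
step 9: C[8]=4 → dur=4, Σ=60 | A=compute:t8 B=idle [compute-only]

end_cycle[2] = 21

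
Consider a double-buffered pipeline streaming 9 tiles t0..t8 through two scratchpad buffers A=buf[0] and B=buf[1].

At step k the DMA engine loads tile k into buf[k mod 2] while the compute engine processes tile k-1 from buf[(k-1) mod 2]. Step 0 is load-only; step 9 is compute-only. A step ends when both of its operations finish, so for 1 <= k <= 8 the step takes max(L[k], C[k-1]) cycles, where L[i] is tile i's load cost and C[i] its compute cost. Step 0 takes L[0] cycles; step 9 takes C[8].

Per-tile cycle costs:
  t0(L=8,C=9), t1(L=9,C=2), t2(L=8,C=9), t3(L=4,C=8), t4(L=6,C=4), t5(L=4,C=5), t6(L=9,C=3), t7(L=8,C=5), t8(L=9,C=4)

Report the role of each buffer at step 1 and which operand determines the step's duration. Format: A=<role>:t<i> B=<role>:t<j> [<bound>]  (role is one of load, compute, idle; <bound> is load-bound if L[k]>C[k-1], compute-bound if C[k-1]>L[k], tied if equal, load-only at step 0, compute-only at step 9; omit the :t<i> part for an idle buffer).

step 1: A=compute:t0 B=load:t1 [tied]

  0. 8=8c; end=8; A:t0 B:-
  1. max(9,9)=9c; end=17; A:t0 B:t1
  2. max(8,2)=8c; end=25; A:t2 B:t1
  3. max(4,9)=9c; end=34; A:t2 B:t3
  4. max(6,8)=8c; end=42; A:t4 B:t3
  5. max(4,4)=4c; end=46; A:t4 B:t5
  6. max(9,5)=9c; end=55; A:t6 B:t5
  7. max(8,3)=8c; end=63; A:t6 B:t7
  8. max(9,5)=9c; end=72; A:t8 B:t7
  9. 4=4c; end=76; A:t8 B:t7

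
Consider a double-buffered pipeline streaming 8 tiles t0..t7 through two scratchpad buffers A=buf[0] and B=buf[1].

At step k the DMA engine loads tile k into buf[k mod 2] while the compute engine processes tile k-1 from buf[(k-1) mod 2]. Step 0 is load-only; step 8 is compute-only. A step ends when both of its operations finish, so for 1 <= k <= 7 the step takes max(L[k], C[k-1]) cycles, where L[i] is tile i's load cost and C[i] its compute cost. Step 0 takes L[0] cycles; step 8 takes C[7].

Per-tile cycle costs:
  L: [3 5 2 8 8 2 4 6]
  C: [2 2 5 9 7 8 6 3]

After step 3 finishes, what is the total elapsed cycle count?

step 0: L[0]=3 → dur=3, Σ=3 | A=load:t0 B=idle [load-only]
step 1: L[1]=5 C[0]=2 → dur=5, Σ=8 | A=compute:t0 B=load:t1 [load-bound]
step 2: L[2]=2 C[1]=2 → dur=2, Σ=10 | A=load:t2 B=compute:t1 [tied]
step 3: L[3]=8 C[2]=5 → dur=8, Σ=18 | A=compute:t2 B=load:t3 [load-bound]
step 4: L[4]=8 C[3]=9 → dur=9, Σ=27 | A=load:t4 B=compute:t3 [compute-bound]
step 5: L[5]=2 C[4]=7 → dur=7, Σ=34 | A=compute:t4 B=load:t5 [compute-bound]
step 6: L[6]=4 C[5]=8 → dur=8, Σ=42 | A=load:t6 B=compute:t5 [compute-bound]
step 7: L[7]=6 C[6]=6 → dur=6, Σ=48 | A=compute:t6 B=load:t7 [tied]
step 8: C[7]=3 → dur=3, Σ=51 | A=idle B=compute:t7 [compute-only]

end_cycle[3] = 18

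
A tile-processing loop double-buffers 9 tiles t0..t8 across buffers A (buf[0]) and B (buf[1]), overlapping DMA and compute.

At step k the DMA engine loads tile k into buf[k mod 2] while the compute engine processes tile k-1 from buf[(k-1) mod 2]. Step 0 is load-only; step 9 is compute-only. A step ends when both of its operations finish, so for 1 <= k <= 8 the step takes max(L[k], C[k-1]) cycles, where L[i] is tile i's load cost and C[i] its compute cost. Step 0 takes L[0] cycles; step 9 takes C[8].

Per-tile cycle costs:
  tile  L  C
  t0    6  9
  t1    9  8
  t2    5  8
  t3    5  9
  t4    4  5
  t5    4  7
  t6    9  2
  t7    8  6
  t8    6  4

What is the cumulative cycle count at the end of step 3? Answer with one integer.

[0] DMA t0→A (6c) ∥ CU idle ⇒ 6c, clock 6
[1] DMA t1→B (9c) ∥ CU A:t0 (9c) ⇒ 9c, clock 15
[2] DMA t2→A (5c) ∥ CU B:t1 (8c) ⇒ 8c, clock 23
[3] DMA t3→B (5c) ∥ CU A:t2 (8c) ⇒ 8c, clock 31
[4] DMA t4→A (4c) ∥ CU B:t3 (9c) ⇒ 9c, clock 40
[5] DMA t5→B (4c) ∥ CU A:t4 (5c) ⇒ 5c, clock 45
[6] DMA t6→A (9c) ∥ CU B:t5 (7c) ⇒ 9c, clock 54
[7] DMA t7→B (8c) ∥ CU A:t6 (2c) ⇒ 8c, clock 62
[8] DMA t8→A (6c) ∥ CU B:t7 (6c) ⇒ 6c, clock 68
[9] DMA idle ∥ CU A:t8 (4c) ⇒ 4c, clock 72

end_cycle[3] = 31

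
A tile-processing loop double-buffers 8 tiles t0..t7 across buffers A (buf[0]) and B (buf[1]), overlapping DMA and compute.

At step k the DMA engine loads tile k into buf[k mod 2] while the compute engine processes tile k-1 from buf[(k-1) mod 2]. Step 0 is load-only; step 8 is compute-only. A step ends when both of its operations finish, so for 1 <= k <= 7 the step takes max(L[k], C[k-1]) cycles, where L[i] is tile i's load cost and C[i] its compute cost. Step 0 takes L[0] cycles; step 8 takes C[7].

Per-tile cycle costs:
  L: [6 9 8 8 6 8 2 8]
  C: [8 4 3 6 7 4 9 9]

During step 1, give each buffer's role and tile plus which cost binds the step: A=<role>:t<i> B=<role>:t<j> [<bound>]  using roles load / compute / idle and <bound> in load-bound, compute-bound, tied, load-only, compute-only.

  0. 6=6c; end=6; A:t0 B:-
  1. max(9,8)=9c; end=15; A:t0 B:t1
  2. max(8,4)=8c; end=23; A:t2 B:t1
  3. max(8,3)=8c; end=31; A:t2 B:t3
  4. max(6,6)=6c; end=37; A:t4 B:t3
  5. max(8,7)=8c; end=45; A:t4 B:t5
  6. max(2,4)=4c; end=49; A:t6 B:t5
  7. max(8,9)=9c; end=58; A:t6 B:t7
  8. 9=9c; end=67; A:t6 B:t7

step 1: A=compute:t0 B=load:t1 [load-bound]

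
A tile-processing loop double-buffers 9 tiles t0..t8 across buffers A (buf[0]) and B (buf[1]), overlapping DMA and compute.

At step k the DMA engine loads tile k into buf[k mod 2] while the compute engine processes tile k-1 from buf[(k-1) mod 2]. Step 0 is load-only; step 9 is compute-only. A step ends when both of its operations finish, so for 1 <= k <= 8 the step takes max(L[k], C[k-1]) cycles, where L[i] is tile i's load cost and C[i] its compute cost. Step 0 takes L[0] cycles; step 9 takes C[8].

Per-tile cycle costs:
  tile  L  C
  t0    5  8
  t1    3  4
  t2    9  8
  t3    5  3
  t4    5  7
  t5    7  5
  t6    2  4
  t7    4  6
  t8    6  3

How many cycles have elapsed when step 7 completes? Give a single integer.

end_cycle[7] = 51

  0. 5=5c; end=5; A:t0 B:-
  1. max(3,8)=8c; end=13; A:t0 B:t1
  2. max(9,4)=9c; end=22; A:t2 B:t1
  3. max(5,8)=8c; end=30; A:t2 B:t3
  4. max(5,3)=5c; end=35; A:t4 B:t3
  5. max(7,7)=7c; end=42; A:t4 B:t5
  6. max(2,5)=5c; end=47; A:t6 B:t5
  7. max(4,4)=4c; end=51; A:t6 B:t7
  8. max(6,6)=6c; end=57; A:t8 B:t7
  9. 3=3c; end=60; A:t8 B:t7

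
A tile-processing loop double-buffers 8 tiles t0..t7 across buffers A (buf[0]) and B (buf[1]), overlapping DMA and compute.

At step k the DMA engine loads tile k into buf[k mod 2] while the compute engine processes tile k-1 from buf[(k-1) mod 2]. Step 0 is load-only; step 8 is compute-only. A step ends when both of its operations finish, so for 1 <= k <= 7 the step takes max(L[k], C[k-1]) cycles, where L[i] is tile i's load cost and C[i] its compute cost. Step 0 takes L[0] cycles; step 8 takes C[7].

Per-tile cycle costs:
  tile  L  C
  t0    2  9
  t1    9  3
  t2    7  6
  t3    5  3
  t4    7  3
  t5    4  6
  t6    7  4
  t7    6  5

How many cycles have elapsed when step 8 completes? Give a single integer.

step 0: L[0]=2 → dur=2, Σ=2 | A=load:t0 B=idle [load-only]
step 1: L[1]=9 C[0]=9 → dur=9, Σ=11 | A=compute:t0 B=load:t1 [tied]
step 2: L[2]=7 C[1]=3 → dur=7, Σ=18 | A=load:t2 B=compute:t1 [load-bound]
step 3: L[3]=5 C[2]=6 → dur=6, Σ=24 | A=compute:t2 B=load:t3 [compute-bound]
step 4: L[4]=7 C[3]=3 → dur=7, Σ=31 | A=load:t4 B=compute:t3 [load-bound]
step 5: L[5]=4 C[4]=3 → dur=4, Σ=35 | A=compute:t4 B=load:t5 [load-bound]
step 6: L[6]=7 C[5]=6 → dur=7, Σ=42 | A=load:t6 B=compute:t5 [load-bound]
step 7: L[7]=6 C[6]=4 → dur=6, Σ=48 | A=compute:t6 B=load:t7 [load-bound]
step 8: C[7]=5 → dur=5, Σ=53 | A=idle B=compute:t7 [compute-only]

end_cycle[8] = 53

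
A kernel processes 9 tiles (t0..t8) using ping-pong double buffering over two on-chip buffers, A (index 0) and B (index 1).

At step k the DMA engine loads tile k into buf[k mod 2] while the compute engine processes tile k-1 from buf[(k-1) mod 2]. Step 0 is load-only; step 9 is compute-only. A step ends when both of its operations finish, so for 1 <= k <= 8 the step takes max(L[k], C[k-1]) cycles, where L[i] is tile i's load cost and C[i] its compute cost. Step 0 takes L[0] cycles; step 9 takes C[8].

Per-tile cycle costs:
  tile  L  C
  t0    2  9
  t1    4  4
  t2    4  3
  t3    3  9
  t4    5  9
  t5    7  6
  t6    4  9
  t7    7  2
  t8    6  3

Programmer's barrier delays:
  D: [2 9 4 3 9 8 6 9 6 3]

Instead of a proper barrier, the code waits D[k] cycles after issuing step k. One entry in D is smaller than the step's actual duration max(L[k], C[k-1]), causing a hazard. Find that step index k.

[0] required=L[0]=2=2 vs D=2 ok
[1] required=max(L[1]=4,C[0]=9)=9 vs D=9 ok
[2] required=max(L[2]=4,C[1]=4)=4 vs D=4 ok
[3] required=max(L[3]=3,C[2]=3)=3 vs D=3 ok
[4] required=max(L[4]=5,C[3]=9)=9 vs D=9 ok
[5] required=max(L[5]=7,C[4]=9)=9 vs D=8 SHORT
[6] required=max(L[6]=4,C[5]=6)=6 vs D=6 ok
[7] required=max(L[7]=7,C[6]=9)=9 vs D=9 ok
[8] required=max(L[8]=6,C[7]=2)=6 vs D=6 ok
[9] required=C[8]=3=3 vs D=3 ok

hazard at step 5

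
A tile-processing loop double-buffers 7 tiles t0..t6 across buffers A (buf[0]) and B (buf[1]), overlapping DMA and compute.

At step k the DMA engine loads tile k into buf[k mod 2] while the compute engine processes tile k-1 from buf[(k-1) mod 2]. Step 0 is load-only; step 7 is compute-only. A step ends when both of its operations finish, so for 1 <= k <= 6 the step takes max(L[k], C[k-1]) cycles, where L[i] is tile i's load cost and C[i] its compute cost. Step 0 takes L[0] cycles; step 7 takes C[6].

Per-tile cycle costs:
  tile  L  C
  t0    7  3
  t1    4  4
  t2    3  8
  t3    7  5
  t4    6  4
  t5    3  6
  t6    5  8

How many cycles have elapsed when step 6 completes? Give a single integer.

k=0 load=t0/7c comp=- wait=7 total=7
k=1 load=t1/4c comp=t0/3c wait=4 total=11
k=2 load=t2/3c comp=t1/4c wait=4 total=15
k=3 load=t3/7c comp=t2/8c wait=8 total=23
k=4 load=t4/6c comp=t3/5c wait=6 total=29
k=5 load=t5/3c comp=t4/4c wait=4 total=33
k=6 load=t6/5c comp=t5/6c wait=6 total=39
k=7 load=- comp=t6/8c wait=8 total=47

end_cycle[6] = 39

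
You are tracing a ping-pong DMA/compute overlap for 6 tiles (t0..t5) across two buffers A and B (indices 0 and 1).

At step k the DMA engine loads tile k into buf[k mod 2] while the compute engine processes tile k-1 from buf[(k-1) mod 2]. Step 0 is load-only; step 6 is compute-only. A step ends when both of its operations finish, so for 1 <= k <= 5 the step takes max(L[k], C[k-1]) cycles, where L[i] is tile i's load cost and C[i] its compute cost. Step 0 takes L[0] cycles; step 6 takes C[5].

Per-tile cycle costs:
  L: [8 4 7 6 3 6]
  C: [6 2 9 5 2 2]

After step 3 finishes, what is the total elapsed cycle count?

end_cycle[3] = 30

  0. 8=8c; end=8; A:t0 B:-
  1. max(4,6)=6c; end=14; A:t0 B:t1
  2. max(7,2)=7c; end=21; A:t2 B:t1
  3. max(6,9)=9c; end=30; A:t2 B:t3
  4. max(3,5)=5c; end=35; A:t4 B:t3
  5. max(6,2)=6c; end=41; A:t4 B:t5
  6. 2=2c; end=43; A:t4 B:t5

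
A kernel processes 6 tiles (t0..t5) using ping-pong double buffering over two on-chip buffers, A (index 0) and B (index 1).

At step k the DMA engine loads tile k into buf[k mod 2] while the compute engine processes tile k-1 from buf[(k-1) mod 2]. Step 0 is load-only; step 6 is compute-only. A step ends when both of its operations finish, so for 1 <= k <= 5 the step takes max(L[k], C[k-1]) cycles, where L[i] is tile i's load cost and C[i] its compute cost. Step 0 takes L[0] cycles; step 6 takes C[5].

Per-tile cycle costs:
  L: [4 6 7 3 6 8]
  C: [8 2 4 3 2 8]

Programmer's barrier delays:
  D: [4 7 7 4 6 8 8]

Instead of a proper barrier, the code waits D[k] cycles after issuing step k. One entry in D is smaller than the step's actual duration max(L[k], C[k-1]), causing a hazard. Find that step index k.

step 0: need L[0]=4 = 4; D[0]=4 ok
step 1: need max(L[1]=6,C[0]=8) = 8; D[1]=7 SHORT
step 2: need max(L[2]=7,C[1]=2) = 7; D[2]=7 ok
step 3: need max(L[3]=3,C[2]=4) = 4; D[3]=4 ok
step 4: need max(L[4]=6,C[3]=3) = 6; D[4]=6 ok
step 5: need max(L[5]=8,C[4]=2) = 8; D[5]=8 ok
step 6: need C[5]=8 = 8; D[6]=8 ok

hazard at step 1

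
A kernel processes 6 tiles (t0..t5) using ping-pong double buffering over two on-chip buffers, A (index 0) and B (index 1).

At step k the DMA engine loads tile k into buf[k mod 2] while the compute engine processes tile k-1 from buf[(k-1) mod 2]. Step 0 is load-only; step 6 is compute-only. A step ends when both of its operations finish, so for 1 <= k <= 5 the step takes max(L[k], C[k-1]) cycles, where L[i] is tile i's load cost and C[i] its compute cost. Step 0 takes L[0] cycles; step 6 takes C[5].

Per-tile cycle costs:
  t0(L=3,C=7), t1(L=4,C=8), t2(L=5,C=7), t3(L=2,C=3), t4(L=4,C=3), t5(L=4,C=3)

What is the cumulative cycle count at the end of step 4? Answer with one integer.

k=0 load=t0/3c comp=- wait=3 total=3
k=1 load=t1/4c comp=t0/7c wait=7 total=10
k=2 load=t2/5c comp=t1/8c wait=8 total=18
k=3 load=t3/2c comp=t2/7c wait=7 total=25
k=4 load=t4/4c comp=t3/3c wait=4 total=29
k=5 load=t5/4c comp=t4/3c wait=4 total=33
k=6 load=- comp=t5/3c wait=3 total=36

end_cycle[4] = 29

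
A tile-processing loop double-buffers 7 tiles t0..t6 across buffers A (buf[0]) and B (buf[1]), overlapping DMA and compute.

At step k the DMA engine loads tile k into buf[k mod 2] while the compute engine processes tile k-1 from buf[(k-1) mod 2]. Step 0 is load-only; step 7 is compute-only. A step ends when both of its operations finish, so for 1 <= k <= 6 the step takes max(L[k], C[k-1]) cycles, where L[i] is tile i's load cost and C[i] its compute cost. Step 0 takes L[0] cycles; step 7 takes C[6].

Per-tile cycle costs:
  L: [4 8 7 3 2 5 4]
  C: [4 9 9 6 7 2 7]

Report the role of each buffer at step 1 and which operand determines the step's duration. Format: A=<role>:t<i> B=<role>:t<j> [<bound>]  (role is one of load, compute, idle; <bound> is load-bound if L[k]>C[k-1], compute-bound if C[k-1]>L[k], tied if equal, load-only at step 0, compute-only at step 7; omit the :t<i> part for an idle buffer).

step 1: A=compute:t0 B=load:t1 [load-bound]

[0] DMA t0→A (4c) ∥ CU idle ⇒ 4c, clock 4
[1] DMA t1→B (8c) ∥ CU A:t0 (4c) ⇒ 8c, clock 12
[2] DMA t2→A (7c) ∥ CU B:t1 (9c) ⇒ 9c, clock 21
[3] DMA t3→B (3c) ∥ CU A:t2 (9c) ⇒ 9c, clock 30
[4] DMA t4→A (2c) ∥ CU B:t3 (6c) ⇒ 6c, clock 36
[5] DMA t5→B (5c) ∥ CU A:t4 (7c) ⇒ 7c, clock 43
[6] DMA t6→A (4c) ∥ CU B:t5 (2c) ⇒ 4c, clock 47
[7] DMA idle ∥ CU A:t6 (7c) ⇒ 7c, clock 54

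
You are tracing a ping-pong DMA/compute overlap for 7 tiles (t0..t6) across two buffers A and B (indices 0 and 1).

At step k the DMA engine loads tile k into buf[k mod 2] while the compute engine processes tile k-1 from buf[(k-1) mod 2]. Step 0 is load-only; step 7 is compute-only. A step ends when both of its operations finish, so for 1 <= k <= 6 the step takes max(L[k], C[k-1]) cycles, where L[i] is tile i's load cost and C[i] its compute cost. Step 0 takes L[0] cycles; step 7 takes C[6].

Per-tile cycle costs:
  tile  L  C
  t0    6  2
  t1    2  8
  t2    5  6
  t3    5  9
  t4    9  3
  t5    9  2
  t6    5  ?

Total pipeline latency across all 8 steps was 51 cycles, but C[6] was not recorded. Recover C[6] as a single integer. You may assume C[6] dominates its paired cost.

step 0 | dur = L[0]=6 = 6
step 1 | dur = max(L[1]=2, C[0]=2) = 2
step 2 | dur = max(L[2]=5, C[1]=8) = 8
step 3 | dur = max(L[3]=5, C[2]=6) = 6
step 4 | dur = max(L[4]=9, C[3]=9) = 9
step 5 | dur = max(L[5]=9, C[4]=3) = 9
step 6 | dur = max(L[6]=5, C[5]=2) = 5
step 7 | dur = C[6]=? = C[6]  (unknown; binding)
sum of known step durations = 45
dur[7] = total - known = 51 - 45 = 6
C[6] is the binding max in step 7, so C[6] = dur[7] = 6

C[6] = 6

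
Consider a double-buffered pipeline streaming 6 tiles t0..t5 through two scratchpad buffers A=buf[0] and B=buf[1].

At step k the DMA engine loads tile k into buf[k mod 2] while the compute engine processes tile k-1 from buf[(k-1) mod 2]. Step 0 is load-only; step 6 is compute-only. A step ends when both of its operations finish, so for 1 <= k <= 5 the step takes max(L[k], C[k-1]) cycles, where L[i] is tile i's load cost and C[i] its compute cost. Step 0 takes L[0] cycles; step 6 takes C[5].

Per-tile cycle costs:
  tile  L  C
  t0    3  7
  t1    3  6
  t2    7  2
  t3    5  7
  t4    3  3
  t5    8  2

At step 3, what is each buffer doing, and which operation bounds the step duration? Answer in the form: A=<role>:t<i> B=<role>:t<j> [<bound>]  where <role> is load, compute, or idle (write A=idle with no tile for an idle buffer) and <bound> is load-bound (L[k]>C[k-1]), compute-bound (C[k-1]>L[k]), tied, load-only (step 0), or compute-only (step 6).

step 3: A=compute:t2 B=load:t3 [load-bound]

[0] DMA t0→A (3c) ∥ CU idle ⇒ 3c, clock 3
[1] DMA t1→B (3c) ∥ CU A:t0 (7c) ⇒ 7c, clock 10
[2] DMA t2→A (7c) ∥ CU B:t1 (6c) ⇒ 7c, clock 17
[3] DMA t3→B (5c) ∥ CU A:t2 (2c) ⇒ 5c, clock 22
[4] DMA t4→A (3c) ∥ CU B:t3 (7c) ⇒ 7c, clock 29
[5] DMA t5→B (8c) ∥ CU A:t4 (3c) ⇒ 8c, clock 37
[6] DMA idle ∥ CU B:t5 (2c) ⇒ 2c, clock 39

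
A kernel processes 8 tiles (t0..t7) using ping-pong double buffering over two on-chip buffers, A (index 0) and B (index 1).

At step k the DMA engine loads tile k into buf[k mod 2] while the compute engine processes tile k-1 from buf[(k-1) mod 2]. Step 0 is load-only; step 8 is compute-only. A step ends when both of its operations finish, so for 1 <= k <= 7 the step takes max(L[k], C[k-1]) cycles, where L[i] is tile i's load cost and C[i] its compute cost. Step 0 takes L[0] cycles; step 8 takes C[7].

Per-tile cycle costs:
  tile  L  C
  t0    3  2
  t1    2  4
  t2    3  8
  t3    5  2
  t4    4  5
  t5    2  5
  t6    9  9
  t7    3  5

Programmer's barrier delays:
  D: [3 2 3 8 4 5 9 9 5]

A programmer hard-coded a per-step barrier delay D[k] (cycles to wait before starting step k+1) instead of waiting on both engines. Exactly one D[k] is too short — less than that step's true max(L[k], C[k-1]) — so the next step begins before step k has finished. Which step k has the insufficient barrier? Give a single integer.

k=0 barrier L[0]=3→3c, D[0]=3 ok
k=1 barrier max(L[1]=2,C[0]=2)→2c, D[1]=2 ok
k=2 barrier max(L[2]=3,C[1]=4)→4c, D[2]=3 SHORT
k=3 barrier max(L[3]=5,C[2]=8)→8c, D[3]=8 ok
k=4 barrier max(L[4]=4,C[3]=2)→4c, D[4]=4 ok
k=5 barrier max(L[5]=2,C[4]=5)→5c, D[5]=5 ok
k=6 barrier max(L[6]=9,C[5]=5)→9c, D[6]=9 ok
k=7 barrier max(L[7]=3,C[6]=9)→9c, D[7]=9 ok
k=8 barrier C[7]=5→5c, D[8]=5 ok

hazard at step 2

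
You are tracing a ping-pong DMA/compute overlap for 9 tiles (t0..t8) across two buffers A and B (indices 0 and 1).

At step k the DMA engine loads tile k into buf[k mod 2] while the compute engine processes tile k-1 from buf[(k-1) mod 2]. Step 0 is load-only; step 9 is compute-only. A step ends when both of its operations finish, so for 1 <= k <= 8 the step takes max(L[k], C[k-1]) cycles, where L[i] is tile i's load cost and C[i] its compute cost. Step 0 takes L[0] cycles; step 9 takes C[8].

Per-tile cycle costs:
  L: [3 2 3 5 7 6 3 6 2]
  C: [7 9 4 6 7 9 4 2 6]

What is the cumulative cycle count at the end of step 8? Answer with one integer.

end_cycle[8] = 55

k=0 load=t0/3c comp=- wait=3 total=3
k=1 load=t1/2c comp=t0/7c wait=7 total=10
k=2 load=t2/3c comp=t1/9c wait=9 total=19
k=3 load=t3/5c comp=t2/4c wait=5 total=24
k=4 load=t4/7c comp=t3/6c wait=7 total=31
k=5 load=t5/6c comp=t4/7c wait=7 total=38
k=6 load=t6/3c comp=t5/9c wait=9 total=47
k=7 load=t7/6c comp=t6/4c wait=6 total=53
k=8 load=t8/2c comp=t7/2c wait=2 total=55
k=9 load=- comp=t8/6c wait=6 total=61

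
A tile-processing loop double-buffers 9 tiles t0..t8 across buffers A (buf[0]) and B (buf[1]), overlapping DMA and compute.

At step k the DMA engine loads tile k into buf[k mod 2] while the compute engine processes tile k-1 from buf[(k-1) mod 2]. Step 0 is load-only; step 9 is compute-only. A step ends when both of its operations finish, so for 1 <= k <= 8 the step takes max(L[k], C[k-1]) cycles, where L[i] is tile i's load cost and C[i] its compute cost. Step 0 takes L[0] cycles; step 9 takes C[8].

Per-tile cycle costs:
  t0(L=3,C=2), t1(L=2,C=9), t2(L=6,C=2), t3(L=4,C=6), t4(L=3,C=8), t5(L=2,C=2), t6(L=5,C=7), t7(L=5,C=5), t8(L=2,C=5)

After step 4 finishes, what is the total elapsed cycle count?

  0. 3=3c; end=3; A:t0 B:-
  1. max(2,2)=2c; end=5; A:t0 B:t1
  2. max(6,9)=9c; end=14; A:t2 B:t1
  3. max(4,2)=4c; end=18; A:t2 B:t3
  4. max(3,6)=6c; end=24; A:t4 B:t3
  5. max(2,8)=8c; end=32; A:t4 B:t5
  6. max(5,2)=5c; end=37; A:t6 B:t5
  7. max(5,7)=7c; end=44; A:t6 B:t7
  8. max(2,5)=5c; end=49; A:t8 B:t7
  9. 5=5c; end=54; A:t8 B:t7

end_cycle[4] = 24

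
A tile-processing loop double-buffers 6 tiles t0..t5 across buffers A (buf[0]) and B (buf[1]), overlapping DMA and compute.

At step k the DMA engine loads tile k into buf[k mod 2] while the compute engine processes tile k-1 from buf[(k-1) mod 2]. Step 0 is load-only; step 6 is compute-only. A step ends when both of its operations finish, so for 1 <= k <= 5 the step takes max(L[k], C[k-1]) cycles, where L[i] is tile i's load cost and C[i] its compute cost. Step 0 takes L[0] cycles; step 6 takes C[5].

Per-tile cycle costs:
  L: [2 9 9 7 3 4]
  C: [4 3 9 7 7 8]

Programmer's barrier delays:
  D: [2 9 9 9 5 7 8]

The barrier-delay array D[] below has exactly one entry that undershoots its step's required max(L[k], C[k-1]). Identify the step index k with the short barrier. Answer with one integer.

hazard at step 4

k=0 barrier L[0]=2→2c, D[0]=2 ok
k=1 barrier max(L[1]=9,C[0]=4)→9c, D[1]=9 ok
k=2 barrier max(L[2]=9,C[1]=3)→9c, D[2]=9 ok
k=3 barrier max(L[3]=7,C[2]=9)→9c, D[3]=9 ok
k=4 barrier max(L[4]=3,C[3]=7)→7c, D[4]=5 SHORT
k=5 barrier max(L[5]=4,C[4]=7)→7c, D[5]=7 ok
k=6 barrier C[5]=8→8c, D[6]=8 ok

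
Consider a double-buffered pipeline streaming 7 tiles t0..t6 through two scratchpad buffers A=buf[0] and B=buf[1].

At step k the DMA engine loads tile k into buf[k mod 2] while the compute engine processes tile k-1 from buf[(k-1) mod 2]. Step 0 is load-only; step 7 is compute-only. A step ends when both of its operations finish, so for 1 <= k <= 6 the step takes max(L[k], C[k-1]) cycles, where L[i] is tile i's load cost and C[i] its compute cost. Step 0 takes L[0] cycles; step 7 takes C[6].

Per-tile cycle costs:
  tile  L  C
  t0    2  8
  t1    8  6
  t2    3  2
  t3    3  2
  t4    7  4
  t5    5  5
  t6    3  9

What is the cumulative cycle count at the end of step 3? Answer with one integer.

end_cycle[3] = 19

  0. 2=2c; end=2; A:t0 B:-
  1. max(8,8)=8c; end=10; A:t0 B:t1
  2. max(3,6)=6c; end=16; A:t2 B:t1
  3. max(3,2)=3c; end=19; A:t2 B:t3
  4. max(7,2)=7c; end=26; A:t4 B:t3
  5. max(5,4)=5c; end=31; A:t4 B:t5
  6. max(3,5)=5c; end=36; A:t6 B:t5
  7. 9=9c; end=45; A:t6 B:t5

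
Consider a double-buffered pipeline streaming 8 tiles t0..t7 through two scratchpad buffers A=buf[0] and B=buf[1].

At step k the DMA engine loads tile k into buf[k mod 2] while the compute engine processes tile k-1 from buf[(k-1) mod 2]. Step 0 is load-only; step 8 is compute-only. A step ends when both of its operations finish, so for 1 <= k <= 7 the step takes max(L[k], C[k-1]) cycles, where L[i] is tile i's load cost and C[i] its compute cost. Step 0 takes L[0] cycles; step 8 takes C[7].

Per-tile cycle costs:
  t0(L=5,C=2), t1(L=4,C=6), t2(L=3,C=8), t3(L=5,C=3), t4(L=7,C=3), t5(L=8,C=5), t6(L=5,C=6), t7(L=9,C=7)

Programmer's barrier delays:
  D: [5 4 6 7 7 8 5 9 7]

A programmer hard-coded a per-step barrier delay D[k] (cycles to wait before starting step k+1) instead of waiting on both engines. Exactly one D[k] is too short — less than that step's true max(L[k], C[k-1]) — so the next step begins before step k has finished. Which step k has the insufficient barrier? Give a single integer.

step 0: need L[0]=5 = 5; D[0]=5 ok
step 1: need max(L[1]=4,C[0]=2) = 4; D[1]=4 ok
step 2: need max(L[2]=3,C[1]=6) = 6; D[2]=6 ok
step 3: need max(L[3]=5,C[2]=8) = 8; D[3]=7 SHORT
step 4: need max(L[4]=7,C[3]=3) = 7; D[4]=7 ok
step 5: need max(L[5]=8,C[4]=3) = 8; D[5]=8 ok
step 6: need max(L[6]=5,C[5]=5) = 5; D[6]=5 ok
step 7: need max(L[7]=9,C[6]=6) = 9; D[7]=9 ok
step 8: need C[7]=7 = 7; D[8]=7 ok

hazard at step 3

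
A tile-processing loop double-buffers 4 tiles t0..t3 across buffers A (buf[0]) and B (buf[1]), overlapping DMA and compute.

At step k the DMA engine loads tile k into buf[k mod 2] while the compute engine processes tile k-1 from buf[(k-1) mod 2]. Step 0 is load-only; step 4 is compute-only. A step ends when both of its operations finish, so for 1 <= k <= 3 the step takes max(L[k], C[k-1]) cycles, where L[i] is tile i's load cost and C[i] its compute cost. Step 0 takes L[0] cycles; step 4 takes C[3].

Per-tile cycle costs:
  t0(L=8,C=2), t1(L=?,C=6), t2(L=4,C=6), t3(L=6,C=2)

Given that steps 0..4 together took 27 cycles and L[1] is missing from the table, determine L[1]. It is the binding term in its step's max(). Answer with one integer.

step 0: dur = L[0]=8 = 8
step 1: dur = max(L[1]=?, C[0]=2) = L[1]  (unknown; binding)
step 2: dur = max(L[2]=4, C[1]=6) = 6
step 3: dur = max(L[3]=6, C[2]=6) = 6
step 4: dur = C[3]=2 = 2
sum of known step durations = 22
dur[1] = total - known = 27 - 22 = 5
L[1] is the binding max in step 1, so L[1] = dur[1] = 5

L[1] = 5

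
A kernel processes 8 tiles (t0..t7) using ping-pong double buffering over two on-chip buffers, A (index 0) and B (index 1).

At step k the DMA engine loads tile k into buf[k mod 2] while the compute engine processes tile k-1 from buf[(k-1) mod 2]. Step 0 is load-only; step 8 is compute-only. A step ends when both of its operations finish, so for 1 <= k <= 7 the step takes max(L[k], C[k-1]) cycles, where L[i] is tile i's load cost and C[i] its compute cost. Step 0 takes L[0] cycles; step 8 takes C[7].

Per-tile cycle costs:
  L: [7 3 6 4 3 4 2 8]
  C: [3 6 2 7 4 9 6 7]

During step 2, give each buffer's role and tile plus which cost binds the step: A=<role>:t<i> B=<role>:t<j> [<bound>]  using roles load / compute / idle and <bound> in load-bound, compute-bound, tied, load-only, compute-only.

  0. 7=7c; end=7; A:t0 B:-
  1. max(3,3)=3c; end=10; A:t0 B:t1
  2. max(6,6)=6c; end=16; A:t2 B:t1
  3. max(4,2)=4c; end=20; A:t2 B:t3
  4. max(3,7)=7c; end=27; A:t4 B:t3
  5. max(4,4)=4c; end=31; A:t4 B:t5
  6. max(2,9)=9c; end=40; A:t6 B:t5
  7. max(8,6)=8c; end=48; A:t6 B:t7
  8. 7=7c; end=55; A:t6 B:t7

step 2: A=load:t2 B=compute:t1 [tied]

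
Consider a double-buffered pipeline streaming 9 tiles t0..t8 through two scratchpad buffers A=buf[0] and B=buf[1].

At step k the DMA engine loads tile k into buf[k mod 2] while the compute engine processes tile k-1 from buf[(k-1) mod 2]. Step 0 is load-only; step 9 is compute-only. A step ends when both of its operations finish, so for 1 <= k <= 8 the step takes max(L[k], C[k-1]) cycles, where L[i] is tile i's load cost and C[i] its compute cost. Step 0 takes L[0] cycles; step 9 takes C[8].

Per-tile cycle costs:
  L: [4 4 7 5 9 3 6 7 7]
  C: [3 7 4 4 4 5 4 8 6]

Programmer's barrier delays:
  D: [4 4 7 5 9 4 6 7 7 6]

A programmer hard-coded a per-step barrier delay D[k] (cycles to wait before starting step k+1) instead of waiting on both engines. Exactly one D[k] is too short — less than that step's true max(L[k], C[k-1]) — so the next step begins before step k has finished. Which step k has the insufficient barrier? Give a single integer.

hazard at step 8

step 0: need L[0]=4 = 4; D[0]=4 ok
step 1: need max(L[1]=4,C[0]=3) = 4; D[1]=4 ok
step 2: need max(L[2]=7,C[1]=7) = 7; D[2]=7 ok
step 3: need max(L[3]=5,C[2]=4) = 5; D[3]=5 ok
step 4: need max(L[4]=9,C[3]=4) = 9; D[4]=9 ok
step 5: need max(L[5]=3,C[4]=4) = 4; D[5]=4 ok
step 6: need max(L[6]=6,C[5]=5) = 6; D[6]=6 ok
step 7: need max(L[7]=7,C[6]=4) = 7; D[7]=7 ok
step 8: need max(L[8]=7,C[7]=8) = 8; D[8]=7 SHORT
step 9: need C[8]=6 = 6; D[9]=6 ok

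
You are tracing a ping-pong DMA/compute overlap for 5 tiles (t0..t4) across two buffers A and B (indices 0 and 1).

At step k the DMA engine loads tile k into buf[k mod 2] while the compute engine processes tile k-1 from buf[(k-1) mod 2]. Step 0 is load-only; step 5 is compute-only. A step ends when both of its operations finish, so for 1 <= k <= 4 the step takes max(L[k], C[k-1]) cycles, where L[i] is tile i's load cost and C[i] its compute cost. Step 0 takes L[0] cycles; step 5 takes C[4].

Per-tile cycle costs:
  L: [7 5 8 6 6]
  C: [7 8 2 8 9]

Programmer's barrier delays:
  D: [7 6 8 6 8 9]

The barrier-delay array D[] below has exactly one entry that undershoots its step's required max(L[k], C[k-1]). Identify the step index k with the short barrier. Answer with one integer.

hazard at step 1

k=0 barrier L[0]=7→7c, D[0]=7 ok
k=1 barrier max(L[1]=5,C[0]=7)→7c, D[1]=6 SHORT
k=2 barrier max(L[2]=8,C[1]=8)→8c, D[2]=8 ok
k=3 barrier max(L[3]=6,C[2]=2)→6c, D[3]=6 ok
k=4 barrier max(L[4]=6,C[3]=8)→8c, D[4]=8 ok
k=5 barrier C[4]=9→9c, D[5]=9 ok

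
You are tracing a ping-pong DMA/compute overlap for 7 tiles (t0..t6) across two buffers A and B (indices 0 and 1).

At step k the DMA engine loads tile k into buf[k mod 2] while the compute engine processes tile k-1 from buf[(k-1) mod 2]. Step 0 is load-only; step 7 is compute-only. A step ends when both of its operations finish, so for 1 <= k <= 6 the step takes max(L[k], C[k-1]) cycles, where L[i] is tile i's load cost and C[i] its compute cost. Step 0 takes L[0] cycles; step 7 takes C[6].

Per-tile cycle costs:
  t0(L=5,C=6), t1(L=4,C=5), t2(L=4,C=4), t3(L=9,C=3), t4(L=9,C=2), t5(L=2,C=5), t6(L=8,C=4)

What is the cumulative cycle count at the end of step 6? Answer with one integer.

end_cycle[6] = 44

  0. 5=5c; end=5; A:t0 B:-
  1. max(4,6)=6c; end=11; A:t0 B:t1
  2. max(4,5)=5c; end=16; A:t2 B:t1
  3. max(9,4)=9c; end=25; A:t2 B:t3
  4. max(9,3)=9c; end=34; A:t4 B:t3
  5. max(2,2)=2c; end=36; A:t4 B:t5
  6. max(8,5)=8c; end=44; A:t6 B:t5
  7. 4=4c; end=48; A:t6 B:t5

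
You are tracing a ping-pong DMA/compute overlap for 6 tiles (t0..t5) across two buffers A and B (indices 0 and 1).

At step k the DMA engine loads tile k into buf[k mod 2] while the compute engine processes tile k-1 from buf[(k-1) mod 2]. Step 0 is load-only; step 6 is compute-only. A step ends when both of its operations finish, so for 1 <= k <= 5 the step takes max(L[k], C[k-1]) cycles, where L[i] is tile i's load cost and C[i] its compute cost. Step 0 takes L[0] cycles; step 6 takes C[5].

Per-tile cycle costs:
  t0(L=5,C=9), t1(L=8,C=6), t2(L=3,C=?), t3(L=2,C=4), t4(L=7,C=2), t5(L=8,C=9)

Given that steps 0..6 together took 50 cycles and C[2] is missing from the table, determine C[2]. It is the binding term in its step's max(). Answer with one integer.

step 0 → dur = L[0]=5 = 5
step 1 → dur = max(L[1]=8, C[0]=9) = 9
step 2 → dur = max(L[2]=3, C[1]=6) = 6
step 3 → dur = max(L[3]=2, C[2]=?) = C[2]  (unknown; binding)
step 4 → dur = max(L[4]=7, C[3]=4) = 7
step 5 → dur = max(L[5]=8, C[4]=2) = 8
step 6 → dur = C[5]=9 = 9
sum of known step durations = 44
dur[3] = total - known = 50 - 44 = 6
C[2] is the binding max in step 3, so C[2] = dur[3] = 6

C[2] = 6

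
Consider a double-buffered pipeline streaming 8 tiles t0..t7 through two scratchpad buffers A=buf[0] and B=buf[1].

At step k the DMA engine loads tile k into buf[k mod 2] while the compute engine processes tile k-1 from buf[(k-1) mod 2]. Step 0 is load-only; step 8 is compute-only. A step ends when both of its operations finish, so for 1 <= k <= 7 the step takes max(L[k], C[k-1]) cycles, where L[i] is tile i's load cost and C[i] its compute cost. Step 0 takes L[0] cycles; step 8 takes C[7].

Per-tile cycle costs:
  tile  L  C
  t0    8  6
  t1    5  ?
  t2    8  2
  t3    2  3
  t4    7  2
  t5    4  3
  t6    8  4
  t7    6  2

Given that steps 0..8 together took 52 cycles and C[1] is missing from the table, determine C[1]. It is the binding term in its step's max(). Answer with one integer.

step 0: dur = L[0]=8 = 8
step 1: dur = max(L[1]=5, C[0]=6) = 6
step 2: dur = max(L[2]=8, C[1]=?) = C[1]  (unknown; binding)
step 3: dur = max(L[3]=2, C[2]=2) = 2
step 4: dur = max(L[4]=7, C[3]=3) = 7
step 5: dur = max(L[5]=4, C[4]=2) = 4
step 6: dur = max(L[6]=8, C[5]=3) = 8
step 7: dur = max(L[7]=6, C[6]=4) = 6
step 8: dur = C[7]=2 = 2
sum of known step durations = 43
dur[2] = total - known = 52 - 43 = 9
C[1] is the binding max in step 2, so C[1] = dur[2] = 9

C[1] = 9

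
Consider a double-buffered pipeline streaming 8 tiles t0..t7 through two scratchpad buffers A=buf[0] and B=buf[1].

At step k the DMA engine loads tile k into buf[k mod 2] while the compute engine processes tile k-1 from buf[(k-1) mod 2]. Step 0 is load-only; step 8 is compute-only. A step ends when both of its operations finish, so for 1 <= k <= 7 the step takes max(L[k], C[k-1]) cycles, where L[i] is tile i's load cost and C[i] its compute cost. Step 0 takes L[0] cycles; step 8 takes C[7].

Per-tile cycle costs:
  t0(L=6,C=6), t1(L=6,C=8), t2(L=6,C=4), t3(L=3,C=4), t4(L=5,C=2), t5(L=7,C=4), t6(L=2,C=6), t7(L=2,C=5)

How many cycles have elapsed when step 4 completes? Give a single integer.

step 0: L[0]=6 → dur=6, Σ=6 | A=load:t0 B=idle [load-only]
step 1: L[1]=6 C[0]=6 → dur=6, Σ=12 | A=compute:t0 B=load:t1 [tied]
step 2: L[2]=6 C[1]=8 → dur=8, Σ=20 | A=load:t2 B=compute:t1 [compute-bound]
step 3: L[3]=3 C[2]=4 → dur=4, Σ=24 | A=compute:t2 B=load:t3 [compute-bound]
step 4: L[4]=5 C[3]=4 → dur=5, Σ=29 | A=load:t4 B=compute:t3 [load-bound]
step 5: L[5]=7 C[4]=2 → dur=7, Σ=36 | A=compute:t4 B=load:t5 [load-bound]
step 6: L[6]=2 C[5]=4 → dur=4, Σ=40 | A=load:t6 B=compute:t5 [compute-bound]
step 7: L[7]=2 C[6]=6 → dur=6, Σ=46 | A=compute:t6 B=load:t7 [compute-bound]
step 8: C[7]=5 → dur=5, Σ=51 | A=idle B=compute:t7 [compute-only]

end_cycle[4] = 29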